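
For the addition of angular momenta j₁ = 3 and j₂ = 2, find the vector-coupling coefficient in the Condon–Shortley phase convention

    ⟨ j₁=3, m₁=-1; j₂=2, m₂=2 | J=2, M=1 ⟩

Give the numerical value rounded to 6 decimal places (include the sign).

-0.462910  (= −√(3/14))

j₁+j₂−J=3  J+j₁−j₂=3  J−j₁+j₂=1  j₁+j₂+J+1=8
(j₁±m₁, j₂±m₂, J±M) = (2,4,4,0,3,1)
P² = 216/7
sum k=3..3:
  [3] −1/12 = -1/12
S = -1/12
C² = P²·S² = 3/14 ; C = -0.462910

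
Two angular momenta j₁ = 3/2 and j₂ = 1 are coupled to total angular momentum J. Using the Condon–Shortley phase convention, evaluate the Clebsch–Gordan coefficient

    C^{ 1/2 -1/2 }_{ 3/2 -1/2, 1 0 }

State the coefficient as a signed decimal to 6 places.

-0.577350

j₁+j₂−J=2  J+j₁−j₂=1  J−j₁+j₂=0  j₁+j₂+J+1=4
(j₁±m₁, j₂±m₂, J±M) = (1,2,1,1,0,1)
P² = 1/3
sum k=1..1:
  [1] −1/1 = -1
S = -1
C² = P²·S² = 1/3 ; C = -0.577350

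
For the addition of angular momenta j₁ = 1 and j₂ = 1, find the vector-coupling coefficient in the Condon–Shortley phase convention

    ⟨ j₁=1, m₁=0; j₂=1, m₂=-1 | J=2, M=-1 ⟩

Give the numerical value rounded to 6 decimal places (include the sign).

+√(1/2) ≈ +0.707107

√[5·0!2!2!/5! · 1!1!0!2!1!3!] = √(2)
  +(−1)^0/∏(0,0,1,0,1,2)! = 1/2  (running 1/2)
⟨..|..⟩ = √(2)·(1/2) = +0.707107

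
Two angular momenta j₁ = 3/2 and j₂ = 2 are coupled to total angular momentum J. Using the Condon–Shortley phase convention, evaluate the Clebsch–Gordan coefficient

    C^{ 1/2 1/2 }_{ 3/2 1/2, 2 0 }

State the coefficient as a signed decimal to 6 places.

√[2·3!0!1!/5! · 2!1!2!2!1!0!] = √(4/5)
  +(−1)^1/∏(1,2,0,1,0,0)! = -1/2  (running -1/2)
⟨..|..⟩ = √(4/5)·(-1/2) = -0.447214

-0.447214  (= −√(1/5))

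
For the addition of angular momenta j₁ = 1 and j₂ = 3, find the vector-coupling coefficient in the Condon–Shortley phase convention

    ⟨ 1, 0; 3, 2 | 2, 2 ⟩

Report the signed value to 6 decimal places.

√[5·2!0!4!/7! · 1!1!5!1!4!0!] = √(960/7)
  +(−1)^1/∏(1,1,0,4,0,0)! = -1/24  (running -1/24)
⟨..|..⟩ = √(960/7)·(-1/24) = -0.487950

−√(5/21) ≈ -0.487950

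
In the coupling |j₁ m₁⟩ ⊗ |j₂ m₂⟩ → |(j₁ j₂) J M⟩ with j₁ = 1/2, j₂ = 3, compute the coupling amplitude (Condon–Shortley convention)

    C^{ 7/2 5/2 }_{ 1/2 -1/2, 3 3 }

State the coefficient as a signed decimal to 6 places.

√[8·0!1!6!/8! · 0!1!6!0!6!1!] = √(518400/7)
  +(−1)^0/∏(0,0,1,6,0,0)! = 1/720  (running 1/720)
⟨..|..⟩ = √(518400/7)·(1/720) = +0.377964

+0.377964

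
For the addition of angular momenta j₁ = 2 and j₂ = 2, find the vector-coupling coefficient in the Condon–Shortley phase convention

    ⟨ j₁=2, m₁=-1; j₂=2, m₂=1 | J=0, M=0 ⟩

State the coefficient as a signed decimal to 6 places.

−√(1/5) = -0.447214

√[1·4!0!0!/5! · 1!3!3!1!0!0!] = √(36/5)
  +(−1)^3/∏(3,1,0,0,0,0)! = -1/6  (running -1/6)
⟨..|..⟩ = √(36/5)·(-1/6) = -0.447214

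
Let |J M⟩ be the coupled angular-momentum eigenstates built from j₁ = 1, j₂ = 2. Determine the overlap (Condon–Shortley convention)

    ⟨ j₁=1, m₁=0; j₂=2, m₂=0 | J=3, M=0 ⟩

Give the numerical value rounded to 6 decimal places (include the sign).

+0.774597  (= +√(3/5))

triangle: 0!*2!*4!/7! = 48/5040
(j±m)!: 1!*1!*2!*2!*3!*3! = 144
prefactor² = (2J+1)*Δ*N² = 48/5
  k=0: +1/(0!*0!*1!*2!*1!*2!) = 1/4
Σ = 1/4  ⇒  CG² = 48/5*1/4² = 3/5
CG = +√(3/5) = +0.774597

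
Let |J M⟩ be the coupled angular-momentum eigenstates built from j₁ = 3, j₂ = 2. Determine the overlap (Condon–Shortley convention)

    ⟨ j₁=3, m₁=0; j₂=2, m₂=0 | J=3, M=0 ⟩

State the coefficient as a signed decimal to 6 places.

√[7·2!4!2!/9! · 3!3!2!2!3!3!] = √(48/5)
  +(−1)^0/∏(0,2,3,2,1,0)! = 1/24  (running 1/24)
  +(−1)^1/∏(1,1,2,1,2,1)! = -1/4  (running -5/24)
  +(−1)^2/∏(2,0,1,0,3,2)! = 1/24  (running -1/6)
⟨..|..⟩ = √(48/5)·(-1/6) = -0.516398

−√(4/15) = -0.516398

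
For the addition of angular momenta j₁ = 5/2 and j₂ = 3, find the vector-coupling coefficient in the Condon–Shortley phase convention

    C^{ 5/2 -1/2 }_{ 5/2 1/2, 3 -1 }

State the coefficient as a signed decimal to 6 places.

-0.478091  (= −√(8/35))

triangle: 3!*2!*3!/9! = 72/362880
(j±m)!: 3!*2!*2!*4!*2!*3! = 6912
prefactor² = (2J+1)*Δ*N² = 288/35
  k=0: +1/(0!*3!*2!*2!*0!*1!) = 1/24
  k=1: −1/(1!*2!*1!*1!*1!*2!) = -1/4
  k=2: +1/(2!*1!*0!*0!*2!*3!) = 1/24
Σ = -1/6  ⇒  CG² = 288/35*(-1/6)² = 8/35
CG = −√(8/35) = -0.478091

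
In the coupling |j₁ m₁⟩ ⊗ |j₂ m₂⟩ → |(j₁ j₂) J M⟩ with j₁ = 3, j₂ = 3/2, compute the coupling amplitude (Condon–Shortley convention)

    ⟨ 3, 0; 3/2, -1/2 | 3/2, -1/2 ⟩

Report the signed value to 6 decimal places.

√[4·3!3!0!/7! · 3!3!1!2!1!2!] = √(144/35)
  +(−1)^1/∏(1,2,2,0,1,0)! = -1/4  (running -1/4)
⟨..|..⟩ = √(144/35)·(-1/4) = -0.507093

−√(9/35) = -0.507093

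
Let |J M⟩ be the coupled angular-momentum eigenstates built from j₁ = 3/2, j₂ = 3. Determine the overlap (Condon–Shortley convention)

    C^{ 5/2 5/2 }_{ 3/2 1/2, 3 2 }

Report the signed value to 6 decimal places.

-0.597614  (= −√(5/14))

triangle: 2!*1!*4!/8! = 48/40320
(j±m)!: 2!*1!*5!*1!*5!*0! = 28800
prefactor² = (2J+1)*Δ*N² = 1440/7
  k=1: −1/(1!*1!*0!*4!*1!*0!) = -1/24
Σ = -1/24  ⇒  CG² = 1440/7*(-1/24)² = 5/14
CG = −√(5/14) = -0.597614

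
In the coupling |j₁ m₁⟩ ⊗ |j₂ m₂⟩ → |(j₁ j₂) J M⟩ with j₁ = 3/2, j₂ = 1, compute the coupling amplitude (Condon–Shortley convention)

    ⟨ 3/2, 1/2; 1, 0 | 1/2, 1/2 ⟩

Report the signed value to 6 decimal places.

√[2·2!1!0!/4! · 2!1!1!1!1!0!] = √(1/3)
  +(−1)^1/∏(1,1,0,0,1,0)! = -1  (running -1)
⟨..|..⟩ = √(1/3)·(-1) = -0.577350

-0.577350  (= −√(1/3))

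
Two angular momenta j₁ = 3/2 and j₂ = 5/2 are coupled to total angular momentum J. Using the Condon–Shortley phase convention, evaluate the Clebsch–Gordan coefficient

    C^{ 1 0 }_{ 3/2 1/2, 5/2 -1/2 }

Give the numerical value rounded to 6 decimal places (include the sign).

j₁+j₂−J=3  J+j₁−j₂=0  J−j₁+j₂=2  j₁+j₂+J+1=6
(j₁±m₁, j₂±m₂, J±M) = (2,1,2,3,1,1)
P² = 6/5
sum k=1..1:
  [1] −1/2 = -1/2
S = -1/2
C² = P²·S² = 3/10 ; C = -0.547723

−√(3/10) = -0.547723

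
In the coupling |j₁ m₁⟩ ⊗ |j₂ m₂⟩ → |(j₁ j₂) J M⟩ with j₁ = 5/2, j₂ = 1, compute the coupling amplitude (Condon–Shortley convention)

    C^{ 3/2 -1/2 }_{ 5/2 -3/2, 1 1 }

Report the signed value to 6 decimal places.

+0.632456

√[4·2!3!0!/6! · 1!4!2!0!1!2!] = √(32/5)
  +(−1)^2/∏(2,0,2,0,1,0)! = 1/4  (running 1/4)
⟨..|..⟩ = √(32/5)·(1/4) = +0.632456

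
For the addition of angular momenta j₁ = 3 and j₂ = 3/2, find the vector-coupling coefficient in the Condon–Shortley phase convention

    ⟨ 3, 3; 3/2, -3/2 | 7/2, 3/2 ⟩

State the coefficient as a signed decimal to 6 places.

+0.308607

j₁+j₂−J=1  J+j₁−j₂=5  J−j₁+j₂=2  j₁+j₂+J+1=9
(j₁±m₁, j₂±m₂, J±M) = (6,0,0,3,5,2)
P² = 38400/7
sum k=0..0:
  [0] +1/240 = 1/240
S = 1/240
C² = P²·S² = 2/21 ; C = +0.308607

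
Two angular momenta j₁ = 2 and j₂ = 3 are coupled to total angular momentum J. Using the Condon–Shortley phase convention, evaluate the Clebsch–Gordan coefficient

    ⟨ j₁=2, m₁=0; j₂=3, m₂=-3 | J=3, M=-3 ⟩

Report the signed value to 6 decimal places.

√[7·2!2!4!/9! · 2!2!0!6!0!6!] = √(3840)
  +(−1)^0/∏(0,2,2,0,0,4)! = 1/96  (running 1/96)
⟨..|..⟩ = √(3840)·(1/96) = +0.645497

+0.645497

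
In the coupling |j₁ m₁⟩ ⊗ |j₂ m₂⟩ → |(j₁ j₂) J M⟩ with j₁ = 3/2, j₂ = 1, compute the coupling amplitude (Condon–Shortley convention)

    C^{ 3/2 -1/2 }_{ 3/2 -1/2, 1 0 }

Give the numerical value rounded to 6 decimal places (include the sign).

j₁+j₂−J=1  J+j₁−j₂=2  J−j₁+j₂=1  j₁+j₂+J+1=5
(j₁±m₁, j₂±m₂, J±M) = (1,2,1,1,1,2)
P² = 4/15
sum k=0..1:
  [0] +1/2 = 1/2
  [1] −1/1 = -1
S = -1/2
C² = P²·S² = 1/15 ; C = -0.258199

−√(1/15) ≈ -0.258199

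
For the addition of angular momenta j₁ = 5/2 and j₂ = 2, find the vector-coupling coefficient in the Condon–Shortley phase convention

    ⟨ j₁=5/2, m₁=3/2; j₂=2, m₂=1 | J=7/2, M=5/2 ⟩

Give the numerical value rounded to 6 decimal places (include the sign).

+0.125988

triangle: 1!×4!×3!/9! = 144/362880
(j±m)!: 4!×1!×3!×1!×6!×1! = 103680
prefactor² = (2J+1)×Δ×N² = 2304/7
  k=0: +1/(0!×1!×1!×3!×3!×0!) = 1/36
  k=1: −1/(1!×0!×0!×2!×4!×1!) = -1/48
Σ = 1/144  ⇒  CG² = 2304/7×1/144² = 1/63
CG = +√(1/63) = +0.125988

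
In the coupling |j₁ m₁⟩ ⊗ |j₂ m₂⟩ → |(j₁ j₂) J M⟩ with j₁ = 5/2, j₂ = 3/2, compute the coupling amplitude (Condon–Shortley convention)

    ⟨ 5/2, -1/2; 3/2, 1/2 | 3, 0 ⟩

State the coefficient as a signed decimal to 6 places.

−√(1/5) ≈ -0.447214

triangle: 1!·4!·2!/8! = 48/40320
(j±m)!: 2!·3!·2!·1!·3!·3! = 864
prefactor² = (2J+1)·Δ·N² = 36/5
  k=0: +1/(0!·1!·3!·2!·1!·0!) = 1/12
  k=1: −1/(1!·0!·2!·1!·2!·1!) = -1/4
Σ = -1/6  ⇒  CG² = 36/5·(-1/6)² = 1/5
CG = −√(1/5) = -0.447214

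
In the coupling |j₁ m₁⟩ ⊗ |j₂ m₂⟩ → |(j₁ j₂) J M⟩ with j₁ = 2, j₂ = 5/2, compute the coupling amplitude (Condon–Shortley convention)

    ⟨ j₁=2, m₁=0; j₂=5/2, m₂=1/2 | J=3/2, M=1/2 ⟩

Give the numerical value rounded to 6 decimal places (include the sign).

+√(2/35) = +0.239046

j₁+j₂−J=3  J+j₁−j₂=1  J−j₁+j₂=2  j₁+j₂+J+1=7
(j₁±m₁, j₂±m₂, J±M) = (2,2,3,2,2,1)
P² = 32/35
sum k=1..2:
  [1] −1/4 = -1/4
  [2] +1/2 = 1/2
S = 1/4
C² = P²·S² = 2/35 ; C = +0.239046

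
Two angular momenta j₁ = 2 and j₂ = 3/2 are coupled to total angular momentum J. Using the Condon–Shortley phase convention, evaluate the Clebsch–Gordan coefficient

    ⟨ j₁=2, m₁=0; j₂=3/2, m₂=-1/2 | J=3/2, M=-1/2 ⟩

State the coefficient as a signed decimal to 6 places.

−√(1/5) ≈ -0.447214

j₁+j₂−J=2  J+j₁−j₂=2  J−j₁+j₂=1  j₁+j₂+J+1=6
(j₁±m₁, j₂±m₂, J±M) = (2,2,1,2,1,2)
P² = 16/45
sum k=0..1:
  [0] +1/4 = 1/4
  [1] −1/1 = -1
S = -3/4
C² = P²·S² = 1/5 ; C = -0.447214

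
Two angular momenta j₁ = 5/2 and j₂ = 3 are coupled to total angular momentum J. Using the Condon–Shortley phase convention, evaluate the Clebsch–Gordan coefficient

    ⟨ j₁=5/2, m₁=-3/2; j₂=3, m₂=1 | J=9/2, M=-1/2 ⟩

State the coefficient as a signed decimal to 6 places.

triangle: 1!*4!*5!/11! = 2880/39916800
(j±m)!: 1!*4!*4!*2!*4!*5! = 3317760
prefactor² = (2J+1)*Δ*N² = 184320/77
  k=0: +1/(0!*1!*4!*4!*0!*1!) = 1/576
  k=1: −1/(1!*0!*3!*3!*1!*2!) = -1/72
Σ = -7/576  ⇒  CG² = 184320/77*(-7/576)² = 35/99
CG = −√(35/99) = -0.594588

−√(35/99) ≈ -0.594588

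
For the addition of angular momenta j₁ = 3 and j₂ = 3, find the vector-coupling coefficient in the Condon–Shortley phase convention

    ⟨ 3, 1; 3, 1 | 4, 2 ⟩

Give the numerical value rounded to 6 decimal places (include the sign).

triangle: 2!*4!*4!/11! = 1152/39916800
(j±m)!: 4!*2!*4!*2!*6!*2! = 3317760
prefactor² = (2J+1)*Δ*N² = 331776/385
  k=0: +1/(0!*2!*2!*4!*2!*0!) = 1/192
  k=1: −1/(1!*1!*1!*3!*3!*1!) = -1/36
  k=2: +1/(2!*0!*0!*2!*4!*2!) = 1/192
Σ = -5/288  ⇒  CG² = 331776/385*(-5/288)² = 20/77
CG = −√(20/77) = -0.509647

-0.509647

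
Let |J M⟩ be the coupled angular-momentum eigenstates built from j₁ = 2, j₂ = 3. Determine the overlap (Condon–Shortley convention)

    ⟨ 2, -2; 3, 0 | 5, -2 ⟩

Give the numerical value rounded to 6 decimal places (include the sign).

+√(1/6) = +0.408248

triangle: 0!*4!*6!/11! = 17280/39916800
(j±m)!: 0!*4!*3!*3!*3!*7! = 26127360
prefactor² = (2J+1)*Δ*N² = 124416
  k=0: +1/(0!*0!*4!*3!*0!*3!) = 1/864
Σ = 1/864  ⇒  CG² = 124416*1/864² = 1/6
CG = +√(1/6) = +0.408248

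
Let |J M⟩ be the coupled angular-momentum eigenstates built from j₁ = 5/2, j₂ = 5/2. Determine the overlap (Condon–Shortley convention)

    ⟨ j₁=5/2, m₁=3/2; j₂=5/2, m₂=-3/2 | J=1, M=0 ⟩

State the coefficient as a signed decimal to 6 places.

-0.358569

triangle: 4!*1!*1!/7! = 24/5040
(j±m)!: 4!*1!*1!*4!*1!*1! = 576
prefactor² = (2J+1)*Δ*N² = 288/35
  k=0: +1/(0!*4!*1!*1!*0!*0!) = 1/24
  k=1: −1/(1!*3!*0!*0!*1!*1!) = -1/6
Σ = -1/8  ⇒  CG² = 288/35*(-1/8)² = 9/70
CG = −√(9/70) = -0.358569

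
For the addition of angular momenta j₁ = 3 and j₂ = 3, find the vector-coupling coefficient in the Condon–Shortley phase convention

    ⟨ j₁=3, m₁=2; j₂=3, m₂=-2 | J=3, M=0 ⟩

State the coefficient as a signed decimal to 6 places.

+√(1/6) ≈ +0.408248

triangle: 3!*3!*3!/10! = 216/3628800
(j±m)!: 5!*1!*1!*5!*3!*3! = 518400
prefactor² = (2J+1)*Δ*N² = 216
  k=0: +1/(0!*3!*1!*1!*2!*2!) = 1/24
  k=1: −1/(1!*2!*0!*0!*3!*3!) = -1/72
Σ = 1/36  ⇒  CG² = 216*1/36² = 1/6
CG = +√(1/6) = +0.408248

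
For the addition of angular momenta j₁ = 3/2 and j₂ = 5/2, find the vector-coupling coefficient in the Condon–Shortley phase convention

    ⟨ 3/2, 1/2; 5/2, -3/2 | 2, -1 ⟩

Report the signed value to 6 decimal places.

+0.154303

j₁+j₂−J=2  J+j₁−j₂=1  J−j₁+j₂=3  j₁+j₂+J+1=7
(j₁±m₁, j₂±m₂, J±M) = (2,1,1,4,1,3)
P² = 24/7
sum k=0..1:
  [0] +1/4 = 1/4
  [1] −1/6 = -1/6
S = 1/12
C² = P²·S² = 1/42 ; C = +0.154303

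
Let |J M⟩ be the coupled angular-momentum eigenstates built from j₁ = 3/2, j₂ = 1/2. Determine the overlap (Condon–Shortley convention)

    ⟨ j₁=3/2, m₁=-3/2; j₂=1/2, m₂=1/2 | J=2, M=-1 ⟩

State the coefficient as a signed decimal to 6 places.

triangle: 0!*3!*1!/5! = 6/120
(j±m)!: 0!*3!*1!*0!*1!*3! = 36
prefactor² = (2J+1)*Δ*N² = 9
  k=0: +1/(0!*0!*3!*1!*0!*0!) = 1/6
Σ = 1/6  ⇒  CG² = 9*1/6² = 1/4
CG = +√(1/4) = +0.500000

+0.500000  (= +√(1/4))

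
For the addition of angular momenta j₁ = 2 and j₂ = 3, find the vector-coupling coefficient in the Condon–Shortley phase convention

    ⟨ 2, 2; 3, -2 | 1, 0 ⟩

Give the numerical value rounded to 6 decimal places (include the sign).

+0.377964

triangle: 4!*0!*2!/7! = 48/5040
(j±m)!: 4!*0!*1!*5!*1!*1! = 2880
prefactor² = (2J+1)*Δ*N² = 576/7
  k=0: +1/(0!*4!*0!*1!*0!*1!) = 1/24
Σ = 1/24  ⇒  CG² = 576/7*1/24² = 1/7
CG = +√(1/7) = +0.377964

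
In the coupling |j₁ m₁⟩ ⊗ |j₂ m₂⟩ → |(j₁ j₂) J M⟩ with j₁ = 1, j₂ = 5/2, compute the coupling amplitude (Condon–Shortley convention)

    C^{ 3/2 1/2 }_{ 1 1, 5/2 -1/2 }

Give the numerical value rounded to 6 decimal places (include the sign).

j₁+j₂−J=2  J+j₁−j₂=0  J−j₁+j₂=3  j₁+j₂+J+1=6
(j₁±m₁, j₂±m₂, J±M) = (2,0,2,3,2,1)
P² = 16/5
sum k=0..0:
  [0] +1/4 = 1/4
S = 1/4
C² = P²·S² = 1/5 ; C = +0.447214

+0.447214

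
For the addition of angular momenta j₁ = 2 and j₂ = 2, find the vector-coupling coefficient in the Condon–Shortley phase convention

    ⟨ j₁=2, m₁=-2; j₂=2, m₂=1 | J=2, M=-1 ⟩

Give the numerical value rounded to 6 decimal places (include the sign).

+√(3/7) ≈ +0.654654

j₁+j₂−J=2  J+j₁−j₂=2  J−j₁+j₂=2  j₁+j₂+J+1=7
(j₁±m₁, j₂±m₂, J±M) = (0,4,3,1,1,3)
P² = 48/7
sum k=2..2:
  [2] +1/4 = 1/4
S = 1/4
C² = P²·S² = 3/7 ; C = +0.654654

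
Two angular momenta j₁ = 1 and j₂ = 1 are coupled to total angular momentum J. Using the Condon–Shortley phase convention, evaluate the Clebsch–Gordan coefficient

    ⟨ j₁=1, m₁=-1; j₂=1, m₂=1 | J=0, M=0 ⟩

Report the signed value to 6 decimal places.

+0.577350  (= +√(1/3))

triangle: 2!*0!*0!/3! = 2/6
(j±m)!: 0!*2!*2!*0!*0!*0! = 4
prefactor² = (2J+1)*Δ*N² = 4/3
  k=2: +1/(2!*0!*0!*0!*0!*0!) = 1/2
Σ = 1/2  ⇒  CG² = 4/3*1/2² = 1/3
CG = +√(1/3) = +0.577350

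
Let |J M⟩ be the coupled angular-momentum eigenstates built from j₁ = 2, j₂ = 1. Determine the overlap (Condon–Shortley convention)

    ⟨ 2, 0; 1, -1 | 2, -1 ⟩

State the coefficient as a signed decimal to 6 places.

+0.707107  (= +√(1/2))

j₁+j₂−J=1  J+j₁−j₂=3  J−j₁+j₂=1  j₁+j₂+J+1=6
(j₁±m₁, j₂±m₂, J±M) = (2,2,0,2,1,3)
P² = 2
sum k=0..0:
  [0] +1/2 = 1/2
S = 1/2
C² = P²·S² = 1/2 ; C = +0.707107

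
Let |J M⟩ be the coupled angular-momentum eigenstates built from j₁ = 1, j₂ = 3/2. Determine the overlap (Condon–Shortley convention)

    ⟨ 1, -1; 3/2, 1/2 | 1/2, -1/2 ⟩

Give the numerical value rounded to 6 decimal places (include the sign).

j₁+j₂−J=2  J+j₁−j₂=0  J−j₁+j₂=1  j₁+j₂+J+1=4
(j₁±m₁, j₂±m₂, J±M) = (0,2,2,1,0,1)
P² = 2/3
sum k=2..2:
  [2] +1/2 = 1/2
S = 1/2
C² = P²·S² = 1/6 ; C = +0.408248

+0.408248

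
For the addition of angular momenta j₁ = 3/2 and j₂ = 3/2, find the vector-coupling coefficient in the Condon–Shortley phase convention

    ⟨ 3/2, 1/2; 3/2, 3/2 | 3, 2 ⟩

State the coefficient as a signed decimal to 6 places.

+√(1/2) ≈ +0.707107

j₁+j₂−J=0  J+j₁−j₂=3  J−j₁+j₂=3  j₁+j₂+J+1=7
(j₁±m₁, j₂±m₂, J±M) = (2,1,3,0,5,1)
P² = 72
sum k=0..0:
  [0] +1/12 = 1/12
S = 1/12
C² = P²·S² = 1/2 ; C = +0.707107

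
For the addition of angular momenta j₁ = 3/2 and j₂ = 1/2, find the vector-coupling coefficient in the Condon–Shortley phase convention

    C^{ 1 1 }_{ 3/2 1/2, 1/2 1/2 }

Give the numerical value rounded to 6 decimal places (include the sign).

-0.500000

triangle: 1!·2!·0!/4! = 2/24
(j±m)!: 2!·1!·1!·0!·2!·0! = 4
prefactor² = (2J+1)·Δ·N² = 1
  k=1: −1/(1!·0!·0!·0!·2!·0!) = -1/2
Σ = -1/2  ⇒  CG² = 1·(-1/2)² = 1/4
CG = −√(1/4) = -0.500000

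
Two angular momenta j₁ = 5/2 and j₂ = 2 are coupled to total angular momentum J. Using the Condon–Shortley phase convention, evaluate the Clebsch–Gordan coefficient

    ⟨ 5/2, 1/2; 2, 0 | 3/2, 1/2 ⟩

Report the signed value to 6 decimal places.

j₁+j₂−J=3  J+j₁−j₂=2  J−j₁+j₂=1  j₁+j₂+J+1=7
(j₁±m₁, j₂±m₂, J±M) = (3,2,2,2,2,1)
P² = 32/35
sum k=1..2:
  [1] −1/2 = -1/2
  [2] +1/4 = 1/4
S = -1/4
C² = P²·S² = 2/35 ; C = -0.239046

−√(2/35) = -0.239046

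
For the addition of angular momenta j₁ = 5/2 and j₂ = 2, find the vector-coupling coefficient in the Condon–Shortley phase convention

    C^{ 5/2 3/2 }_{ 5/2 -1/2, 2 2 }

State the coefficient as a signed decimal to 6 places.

+0.621059  (= +√(27/70))

triangle: 2!·3!·2!/8! = 24/40320
(j±m)!: 2!·3!·4!·0!·4!·1! = 6912
prefactor² = (2J+1)·Δ·N² = 864/35
  k=2: +1/(2!·0!·1!·2!·2!·0!) = 1/8
Σ = 1/8  ⇒  CG² = 864/35·1/8² = 27/70
CG = +√(27/70) = +0.621059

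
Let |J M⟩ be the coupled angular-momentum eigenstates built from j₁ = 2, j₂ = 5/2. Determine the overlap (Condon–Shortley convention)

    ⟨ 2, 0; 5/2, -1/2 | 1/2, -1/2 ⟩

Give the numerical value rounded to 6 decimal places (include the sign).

+√(1/5) ≈ +0.447214

j₁+j₂−J=4  J+j₁−j₂=0  J−j₁+j₂=1  j₁+j₂+J+1=6
(j₁±m₁, j₂±m₂, J±M) = (2,2,2,3,0,1)
P² = 16/5
sum k=2..2:
  [2] +1/4 = 1/4
S = 1/4
C² = P²·S² = 1/5 ; C = +0.447214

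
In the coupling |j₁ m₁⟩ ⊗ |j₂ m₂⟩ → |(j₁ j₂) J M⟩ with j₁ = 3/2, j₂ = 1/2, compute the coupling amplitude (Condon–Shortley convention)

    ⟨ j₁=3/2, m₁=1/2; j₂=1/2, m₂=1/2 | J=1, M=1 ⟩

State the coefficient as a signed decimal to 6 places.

−√(1/4) = -0.500000

j₁+j₂−J=1  J+j₁−j₂=2  J−j₁+j₂=0  j₁+j₂+J+1=4
(j₁±m₁, j₂±m₂, J±M) = (2,1,1,0,2,0)
P² = 1
sum k=1..1:
  [1] −1/2 = -1/2
S = -1/2
C² = P²·S² = 1/4 ; C = -0.500000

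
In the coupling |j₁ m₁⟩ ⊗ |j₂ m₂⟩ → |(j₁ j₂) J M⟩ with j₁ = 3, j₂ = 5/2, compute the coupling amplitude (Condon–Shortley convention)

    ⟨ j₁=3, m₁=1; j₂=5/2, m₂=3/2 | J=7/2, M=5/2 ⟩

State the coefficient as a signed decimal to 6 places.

-0.398410

√[8·2!4!3!/10! · 4!2!4!1!6!1!] = √(18432/35)
  +(−1)^1/∏(1,1,1,3,3,0)! = -1/36  (running -1/36)
  +(−1)^2/∏(2,0,0,2,4,1)! = 1/96  (running -5/288)
⟨..|..⟩ = √(18432/35)·(-5/288) = -0.398410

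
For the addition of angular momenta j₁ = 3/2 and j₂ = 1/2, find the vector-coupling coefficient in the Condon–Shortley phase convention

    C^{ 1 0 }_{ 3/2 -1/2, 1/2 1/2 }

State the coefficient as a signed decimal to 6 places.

triangle: 1!*2!*0!/4! = 2/24
(j±m)!: 1!*2!*1!*0!*1!*1! = 2
prefactor² = (2J+1)*Δ*N² = 1/2
  k=1: −1/(1!*0!*1!*0!*1!*0!) = -1
Σ = -1  ⇒  CG² = 1/2*(-1)² = 1/2
CG = −√(1/2) = -0.707107

-0.707107  (= −√(1/2))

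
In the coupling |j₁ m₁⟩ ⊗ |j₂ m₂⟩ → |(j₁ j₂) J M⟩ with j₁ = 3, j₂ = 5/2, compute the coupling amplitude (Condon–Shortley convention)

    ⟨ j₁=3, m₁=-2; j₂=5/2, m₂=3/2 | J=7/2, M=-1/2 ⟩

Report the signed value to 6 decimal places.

triangle: 2!×4!×3!/10! = 288/3628800
(j±m)!: 1!×5!×4!×1!×3!×4! = 414720
prefactor² = (2J+1)×Δ×N² = 9216/35
  k=1: −1/(1!×1!×4!×3!×0!×0!) = -1/144
  k=2: +1/(2!×0!×3!×2!×1!×1!) = 1/24
Σ = 5/144  ⇒  CG² = 9216/35×5/144² = 20/63
CG = +√(20/63) = +0.563436

+√(20/63) ≈ +0.563436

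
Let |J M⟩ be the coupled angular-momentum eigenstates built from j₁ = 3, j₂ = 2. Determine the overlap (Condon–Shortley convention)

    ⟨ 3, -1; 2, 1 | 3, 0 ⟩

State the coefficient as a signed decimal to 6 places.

+0.182574

√[7·2!4!2!/9! · 2!4!3!1!3!3!] = √(96/5)
  +(−1)^1/∏(1,1,3,2,1,0)! = -1/12  (running -1/12)
  +(−1)^2/∏(2,0,2,1,2,1)! = 1/8  (running 1/24)
⟨..|..⟩ = √(96/5)·(1/24) = +0.182574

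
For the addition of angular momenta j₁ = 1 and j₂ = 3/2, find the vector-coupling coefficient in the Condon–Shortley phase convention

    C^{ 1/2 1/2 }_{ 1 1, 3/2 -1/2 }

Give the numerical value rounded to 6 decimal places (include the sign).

√[2·2!0!1!/4! · 2!0!1!2!1!0!] = √(2/3)
  +(−1)^0/∏(0,2,0,1,0,0)! = 1/2  (running 1/2)
⟨..|..⟩ = √(2/3)·(1/2) = +0.408248

+√(1/6) ≈ +0.408248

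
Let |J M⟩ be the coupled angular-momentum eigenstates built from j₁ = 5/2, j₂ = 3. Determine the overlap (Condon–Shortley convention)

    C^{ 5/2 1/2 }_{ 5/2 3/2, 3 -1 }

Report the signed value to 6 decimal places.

triangle: 3!×2!×3!/9! = 72/362880
(j±m)!: 4!×1!×2!×4!×3!×2! = 13824
prefactor² = (2J+1)×Δ×N² = 576/35
  k=0: +1/(0!×3!×1!×2!×1!×1!) = 1/12
  k=1: −1/(1!×2!×0!×1!×2!×2!) = -1/8
Σ = -1/24  ⇒  CG² = 576/35×(-1/24)² = 1/35
CG = −√(1/35) = -0.169031

-0.169031  (= −√(1/35))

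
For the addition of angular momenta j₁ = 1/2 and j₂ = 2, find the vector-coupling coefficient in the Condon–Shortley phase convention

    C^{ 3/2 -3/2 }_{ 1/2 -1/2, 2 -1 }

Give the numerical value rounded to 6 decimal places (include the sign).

−√(1/5) ≈ -0.447214

triangle: 1!*0!*3!/5! = 6/120
(j±m)!: 0!*1!*1!*3!*0!*3! = 36
prefactor² = (2J+1)*Δ*N² = 36/5
  k=1: −1/(1!*0!*0!*0!*0!*3!) = -1/6
Σ = -1/6  ⇒  CG² = 36/5*(-1/6)² = 1/5
CG = −√(1/5) = -0.447214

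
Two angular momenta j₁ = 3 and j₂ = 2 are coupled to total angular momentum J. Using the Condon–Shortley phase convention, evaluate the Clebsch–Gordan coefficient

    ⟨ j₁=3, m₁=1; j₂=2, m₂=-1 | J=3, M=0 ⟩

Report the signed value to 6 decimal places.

√[7·2!4!2!/9! · 4!2!1!3!3!3!] = √(96/5)
  +(−1)^0/∏(0,2,2,1,2,1)! = 1/8  (running 1/8)
  +(−1)^1/∏(1,1,1,0,3,2)! = -1/12  (running 1/24)
⟨..|..⟩ = √(96/5)·(1/24) = +0.182574

+√(1/30) = +0.182574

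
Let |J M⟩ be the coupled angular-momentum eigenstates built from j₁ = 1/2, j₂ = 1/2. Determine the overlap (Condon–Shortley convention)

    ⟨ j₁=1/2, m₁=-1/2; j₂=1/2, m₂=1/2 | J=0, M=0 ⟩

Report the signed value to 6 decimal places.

triangle: 1!×0!×0!/2! = 1/2
(j±m)!: 0!×1!×1!×0!×0!×0! = 1
prefactor² = (2J+1)×Δ×N² = 1/2
  k=1: −1/(1!×0!×0!×0!×0!×0!) = -1
Σ = -1  ⇒  CG² = 1/2×(-1)² = 1/2
CG = −√(1/2) = -0.707107

−√(1/2) ≈ -0.707107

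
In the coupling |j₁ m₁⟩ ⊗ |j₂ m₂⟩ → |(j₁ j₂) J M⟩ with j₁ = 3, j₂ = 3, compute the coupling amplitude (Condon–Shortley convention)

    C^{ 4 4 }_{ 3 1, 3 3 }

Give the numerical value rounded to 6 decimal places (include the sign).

+0.522233

j₁+j₂−J=2  J+j₁−j₂=4  J−j₁+j₂=4  j₁+j₂+J+1=11
(j₁±m₁, j₂±m₂, J±M) = (4,2,6,0,8,0)
P² = 3981312/11
sum k=2..2:
  [2] +1/1152 = 1/1152
S = 1/1152
C² = P²·S² = 3/11 ; C = +0.522233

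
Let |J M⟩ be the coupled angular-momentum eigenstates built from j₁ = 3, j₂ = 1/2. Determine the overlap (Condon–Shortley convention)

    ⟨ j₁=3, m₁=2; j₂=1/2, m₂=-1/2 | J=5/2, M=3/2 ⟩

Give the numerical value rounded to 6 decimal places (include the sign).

j₁+j₂−J=1  J+j₁−j₂=5  J−j₁+j₂=0  j₁+j₂+J+1=7
(j₁±m₁, j₂±m₂, J±M) = (5,1,0,1,4,1)
P² = 2880/7
sum k=0..0:
  [0] +1/24 = 1/24
S = 1/24
C² = P²·S² = 5/7 ; C = +0.845154

+0.845154  (= +√(5/7))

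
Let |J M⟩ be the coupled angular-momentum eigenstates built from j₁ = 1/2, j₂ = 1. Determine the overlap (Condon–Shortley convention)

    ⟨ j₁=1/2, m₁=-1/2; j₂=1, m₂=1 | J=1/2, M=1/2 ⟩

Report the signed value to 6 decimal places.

−√(2/3) = -0.816497

j₁+j₂−J=1  J+j₁−j₂=0  J−j₁+j₂=1  j₁+j₂+J+1=3
(j₁±m₁, j₂±m₂, J±M) = (0,1,2,0,1,0)
P² = 2/3
sum k=1..1:
  [1] −1/1 = -1
S = -1
C² = P²·S² = 2/3 ; C = -0.816497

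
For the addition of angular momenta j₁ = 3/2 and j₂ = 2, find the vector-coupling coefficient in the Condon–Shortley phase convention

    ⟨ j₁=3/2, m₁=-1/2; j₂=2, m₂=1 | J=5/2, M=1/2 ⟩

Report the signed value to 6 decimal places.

−√(5/14) ≈ -0.597614

√[6·1!2!3!/7! · 1!2!3!1!3!2!] = √(72/35)
  +(−1)^0/∏(0,1,2,3,0,0)! = 1/12  (running 1/12)
  +(−1)^1/∏(1,0,1,2,1,1)! = -1/2  (running -5/12)
⟨..|..⟩ = √(72/35)·(-5/12) = -0.597614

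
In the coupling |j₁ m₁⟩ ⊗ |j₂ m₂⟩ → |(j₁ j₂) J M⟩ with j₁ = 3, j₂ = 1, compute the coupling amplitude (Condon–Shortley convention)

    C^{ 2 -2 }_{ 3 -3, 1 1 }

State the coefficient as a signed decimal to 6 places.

+√(5/7) ≈ +0.845154

j₁+j₂−J=2  J+j₁−j₂=4  J−j₁+j₂=0  j₁+j₂+J+1=7
(j₁±m₁, j₂±m₂, J±M) = (0,6,2,0,0,4)
P² = 11520/7
sum k=2..2:
  [2] +1/48 = 1/48
S = 1/48
C² = P²·S² = 5/7 ; C = +0.845154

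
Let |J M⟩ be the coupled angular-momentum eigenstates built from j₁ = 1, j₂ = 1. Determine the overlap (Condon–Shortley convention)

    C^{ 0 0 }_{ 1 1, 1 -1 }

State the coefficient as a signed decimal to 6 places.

+√(1/3) = +0.577350

√[1·2!0!0!/3! · 2!0!0!2!0!0!] = √(4/3)
  +(−1)^0/∏(0,2,0,0,0,0)! = 1/2  (running 1/2)
⟨..|..⟩ = √(4/3)·(1/2) = +0.577350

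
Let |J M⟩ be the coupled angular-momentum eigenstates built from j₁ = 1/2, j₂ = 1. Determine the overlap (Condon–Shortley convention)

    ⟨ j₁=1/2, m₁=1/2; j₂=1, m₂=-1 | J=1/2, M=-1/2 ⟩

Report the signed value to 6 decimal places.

+0.816497  (= +√(2/3))

j₁+j₂−J=1  J+j₁−j₂=0  J−j₁+j₂=1  j₁+j₂+J+1=3
(j₁±m₁, j₂±m₂, J±M) = (1,0,0,2,0,1)
P² = 2/3
sum k=0..0:
  [0] +1/1 = 1
S = 1
C² = P²·S² = 2/3 ; C = +0.816497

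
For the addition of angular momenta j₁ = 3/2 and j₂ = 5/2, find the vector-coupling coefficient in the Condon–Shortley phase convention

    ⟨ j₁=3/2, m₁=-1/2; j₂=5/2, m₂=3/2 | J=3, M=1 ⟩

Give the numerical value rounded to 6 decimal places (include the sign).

−√(49/120) ≈ -0.639010

√[7·1!2!4!/8! · 1!2!4!1!4!2!] = √(96/5)
  +(−1)^0/∏(0,1,2,4,0,0)! = 1/48  (running 1/48)
  +(−1)^1/∏(1,0,1,3,1,1)! = -1/6  (running -7/48)
⟨..|..⟩ = √(96/5)·(-7/48) = -0.639010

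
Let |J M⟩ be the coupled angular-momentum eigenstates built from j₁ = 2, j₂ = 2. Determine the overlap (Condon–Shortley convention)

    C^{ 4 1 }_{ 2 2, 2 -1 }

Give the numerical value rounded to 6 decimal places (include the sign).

+√(1/14) ≈ +0.267261

√[9·0!4!4!/9! · 4!0!1!3!5!3!] = √(10368/7)
  +(−1)^0/∏(0,0,0,1,4,3)! = 1/144  (running 1/144)
⟨..|..⟩ = √(10368/7)·(1/144) = +0.267261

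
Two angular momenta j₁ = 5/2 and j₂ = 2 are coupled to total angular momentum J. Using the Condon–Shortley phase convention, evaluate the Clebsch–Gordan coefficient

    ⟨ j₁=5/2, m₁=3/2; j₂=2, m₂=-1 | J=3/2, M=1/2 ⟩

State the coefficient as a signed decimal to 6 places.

−√(2/105) = -0.138013

triangle: 3!·2!·1!/7! = 12/5040
(j±m)!: 4!·1!·1!·3!·2!·1! = 288
prefactor² = (2J+1)·Δ·N² = 96/35
  k=0: +1/(0!·3!·1!·1!·1!·0!) = 1/6
  k=1: −1/(1!·2!·0!·0!·2!·1!) = -1/4
Σ = -1/12  ⇒  CG² = 96/35·(-1/12)² = 2/105
CG = −√(2/105) = -0.138013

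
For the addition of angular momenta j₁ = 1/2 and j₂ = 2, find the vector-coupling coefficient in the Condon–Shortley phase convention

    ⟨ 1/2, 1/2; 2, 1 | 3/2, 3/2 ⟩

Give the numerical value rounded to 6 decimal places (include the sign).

+0.447214

j₁+j₂−J=1  J+j₁−j₂=0  J−j₁+j₂=3  j₁+j₂+J+1=5
(j₁±m₁, j₂±m₂, J±M) = (1,0,3,1,3,0)
P² = 36/5
sum k=0..0:
  [0] +1/6 = 1/6
S = 1/6
C² = P²·S² = 1/5 ; C = +0.447214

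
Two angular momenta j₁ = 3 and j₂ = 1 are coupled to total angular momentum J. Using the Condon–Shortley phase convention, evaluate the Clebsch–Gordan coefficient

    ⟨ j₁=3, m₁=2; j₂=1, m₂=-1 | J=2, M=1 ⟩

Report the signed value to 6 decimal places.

triangle: 2!×4!×0!/7! = 48/5040
(j±m)!: 5!×1!×0!×2!×3!×1! = 1440
prefactor² = (2J+1)×Δ×N² = 480/7
  k=0: +1/(0!×2!×1!×0!×3!×0!) = 1/12
Σ = 1/12  ⇒  CG² = 480/7×1/12² = 10/21
CG = +√(10/21) = +0.690066

+0.690066  (= +√(10/21))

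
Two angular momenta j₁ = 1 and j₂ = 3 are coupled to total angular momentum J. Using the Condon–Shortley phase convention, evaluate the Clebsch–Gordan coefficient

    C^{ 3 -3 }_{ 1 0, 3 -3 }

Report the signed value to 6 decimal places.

j₁+j₂−J=1  J+j₁−j₂=1  J−j₁+j₂=5  j₁+j₂+J+1=8
(j₁±m₁, j₂±m₂, J±M) = (1,1,0,6,0,6)
P² = 10800
sum k=0..0:
  [0] +1/120 = 1/120
S = 1/120
C² = P²·S² = 3/4 ; C = +0.866025

+√(3/4) ≈ +0.866025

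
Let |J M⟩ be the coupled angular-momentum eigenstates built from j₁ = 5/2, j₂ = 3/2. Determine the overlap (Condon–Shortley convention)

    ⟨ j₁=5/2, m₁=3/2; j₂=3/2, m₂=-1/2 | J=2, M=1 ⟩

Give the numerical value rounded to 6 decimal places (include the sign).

√[5·2!3!1!/7! · 4!1!1!2!3!1!] = √(24/7)
  +(−1)^0/∏(0,2,1,1,2,0)! = 1/4  (running 1/4)
  +(−1)^1/∏(1,1,0,0,3,1)! = -1/6  (running 1/12)
⟨..|..⟩ = √(24/7)·(1/12) = +0.154303

+√(1/42) ≈ +0.154303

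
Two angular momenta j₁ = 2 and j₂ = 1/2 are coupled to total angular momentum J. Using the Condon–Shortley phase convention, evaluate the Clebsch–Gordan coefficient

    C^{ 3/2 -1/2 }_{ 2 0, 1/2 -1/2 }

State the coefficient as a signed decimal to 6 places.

+0.632456

triangle: 1!*3!*0!/5! = 6/120
(j±m)!: 2!*2!*0!*1!*1!*2! = 8
prefactor² = (2J+1)*Δ*N² = 8/5
  k=0: +1/(0!*1!*2!*0!*1!*0!) = 1/2
Σ = 1/2  ⇒  CG² = 8/5*1/2² = 2/5
CG = +√(2/5) = +0.632456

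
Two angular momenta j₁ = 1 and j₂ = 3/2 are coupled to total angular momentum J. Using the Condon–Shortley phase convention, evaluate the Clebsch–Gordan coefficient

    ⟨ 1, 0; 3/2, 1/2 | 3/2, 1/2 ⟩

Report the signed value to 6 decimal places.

j₁+j₂−J=1  J+j₁−j₂=1  J−j₁+j₂=2  j₁+j₂+J+1=5
(j₁±m₁, j₂±m₂, J±M) = (1,1,2,1,2,1)
P² = 4/15
sum k=0..1:
  [0] +1/2 = 1/2
  [1] −1/1 = -1
S = -1/2
C² = P²·S² = 1/15 ; C = -0.258199

−√(1/15) ≈ -0.258199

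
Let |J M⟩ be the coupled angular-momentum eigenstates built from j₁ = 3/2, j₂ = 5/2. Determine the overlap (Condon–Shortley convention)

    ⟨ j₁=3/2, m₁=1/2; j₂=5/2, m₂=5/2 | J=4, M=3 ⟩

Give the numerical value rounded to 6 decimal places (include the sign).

+√(3/8) = +0.612372

j₁+j₂−J=0  J+j₁−j₂=3  J−j₁+j₂=5  j₁+j₂+J+1=9
(j₁±m₁, j₂±m₂, J±M) = (2,1,5,0,7,1)
P² = 21600
sum k=0..0:
  [0] +1/240 = 1/240
S = 1/240
C² = P²·S² = 3/8 ; C = +0.612372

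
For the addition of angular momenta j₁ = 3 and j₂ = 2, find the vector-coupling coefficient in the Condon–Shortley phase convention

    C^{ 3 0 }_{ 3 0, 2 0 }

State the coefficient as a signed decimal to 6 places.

j₁+j₂−J=2  J+j₁−j₂=4  J−j₁+j₂=2  j₁+j₂+J+1=9
(j₁±m₁, j₂±m₂, J±M) = (3,3,2,2,3,3)
P² = 48/5
sum k=0..2:
  [0] +1/24 = 1/24
  [1] −1/4 = -1/4
  [2] +1/24 = 1/24
S = -1/6
C² = P²·S² = 4/15 ; C = -0.516398

−√(4/15) = -0.516398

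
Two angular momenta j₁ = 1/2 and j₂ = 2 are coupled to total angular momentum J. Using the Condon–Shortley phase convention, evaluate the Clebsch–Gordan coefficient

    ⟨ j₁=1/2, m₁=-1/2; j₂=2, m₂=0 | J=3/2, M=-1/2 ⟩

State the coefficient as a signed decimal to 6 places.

triangle: 1!×0!×3!/5! = 6/120
(j±m)!: 0!×1!×2!×2!×1!×2! = 8
prefactor² = (2J+1)×Δ×N² = 8/5
  k=1: −1/(1!×0!×0!×1!×0!×2!) = -1/2
Σ = -1/2  ⇒  CG² = 8/5×(-1/2)² = 2/5
CG = −√(2/5) = -0.632456

−√(2/5) = -0.632456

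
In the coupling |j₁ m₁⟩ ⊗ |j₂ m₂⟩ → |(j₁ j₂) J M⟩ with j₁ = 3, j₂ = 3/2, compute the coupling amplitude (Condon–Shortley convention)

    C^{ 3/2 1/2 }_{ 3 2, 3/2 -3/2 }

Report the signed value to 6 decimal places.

j₁+j₂−J=3  J+j₁−j₂=3  J−j₁+j₂=0  j₁+j₂+J+1=7
(j₁±m₁, j₂±m₂, J±M) = (5,1,0,3,2,1)
P² = 288/7
sum k=0..0:
  [0] +1/12 = 1/12
S = 1/12
C² = P²·S² = 2/7 ; C = +0.534522

+√(2/7) ≈ +0.534522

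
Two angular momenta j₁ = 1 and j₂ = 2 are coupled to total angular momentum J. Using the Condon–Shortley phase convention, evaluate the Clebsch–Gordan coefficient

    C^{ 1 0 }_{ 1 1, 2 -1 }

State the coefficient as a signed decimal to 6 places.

+√(3/10) ≈ +0.547723

j₁+j₂−J=2  J+j₁−j₂=0  J−j₁+j₂=2  j₁+j₂+J+1=5
(j₁±m₁, j₂±m₂, J±M) = (2,0,1,3,1,1)
P² = 6/5
sum k=0..0:
  [0] +1/2 = 1/2
S = 1/2
C² = P²·S² = 3/10 ; C = +0.547723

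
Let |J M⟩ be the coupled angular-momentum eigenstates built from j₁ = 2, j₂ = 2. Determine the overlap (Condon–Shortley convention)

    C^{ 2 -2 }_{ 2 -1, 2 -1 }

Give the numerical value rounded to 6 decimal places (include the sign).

triangle: 2!·2!·2!/7! = 8/5040
(j±m)!: 1!·3!·1!·3!·0!·4! = 864
prefactor² = (2J+1)·Δ·N² = 48/7
  k=1: −1/(1!·1!·2!·0!·0!·2!) = -1/4
Σ = -1/4  ⇒  CG² = 48/7·(-1/4)² = 3/7
CG = −√(3/7) = -0.654654

−√(3/7) ≈ -0.654654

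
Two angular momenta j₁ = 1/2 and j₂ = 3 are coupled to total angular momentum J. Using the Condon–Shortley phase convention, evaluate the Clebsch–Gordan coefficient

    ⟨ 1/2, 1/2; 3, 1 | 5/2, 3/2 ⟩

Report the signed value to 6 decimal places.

j₁+j₂−J=1  J+j₁−j₂=0  J−j₁+j₂=5  j₁+j₂+J+1=7
(j₁±m₁, j₂±m₂, J±M) = (1,0,4,2,4,1)
P² = 1152/7
sum k=0..0:
  [0] +1/24 = 1/24
S = 1/24
C² = P²·S² = 2/7 ; C = +0.534522

+0.534522  (= +√(2/7))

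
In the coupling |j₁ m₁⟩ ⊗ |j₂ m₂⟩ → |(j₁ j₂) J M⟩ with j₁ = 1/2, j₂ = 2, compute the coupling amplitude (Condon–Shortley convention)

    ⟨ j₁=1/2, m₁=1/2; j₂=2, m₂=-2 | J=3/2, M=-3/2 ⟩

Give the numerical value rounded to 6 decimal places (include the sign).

j₁+j₂−J=1  J+j₁−j₂=0  J−j₁+j₂=3  j₁+j₂+J+1=5
(j₁±m₁, j₂±m₂, J±M) = (1,0,0,4,0,3)
P² = 144/5
sum k=0..0:
  [0] +1/6 = 1/6
S = 1/6
C² = P²·S² = 4/5 ; C = +0.894427

+√(4/5) = +0.894427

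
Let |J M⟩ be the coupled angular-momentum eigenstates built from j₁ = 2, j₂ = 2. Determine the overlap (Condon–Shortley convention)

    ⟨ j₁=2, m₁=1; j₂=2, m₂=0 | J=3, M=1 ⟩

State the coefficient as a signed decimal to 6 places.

j₁+j₂−J=1  J+j₁−j₂=3  J−j₁+j₂=3  j₁+j₂+J+1=8
(j₁±m₁, j₂±m₂, J±M) = (3,1,2,2,4,2)
P² = 36/5
sum k=0..1:
  [0] +1/4 = 1/4
  [1] −1/12 = -1/12
S = 1/6
C² = P²·S² = 1/5 ; C = +0.447214

+√(1/5) ≈ +0.447214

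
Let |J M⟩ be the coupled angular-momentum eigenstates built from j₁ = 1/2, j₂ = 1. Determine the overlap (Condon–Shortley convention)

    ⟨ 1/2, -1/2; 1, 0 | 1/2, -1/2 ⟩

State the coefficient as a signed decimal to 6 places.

−√(1/3) = -0.577350

√[2·1!0!1!/3! · 0!1!1!1!0!1!] = √(1/3)
  +(−1)^1/∏(1,0,0,0,0,1)! = -1  (running -1)
⟨..|..⟩ = √(1/3)·(-1) = -0.577350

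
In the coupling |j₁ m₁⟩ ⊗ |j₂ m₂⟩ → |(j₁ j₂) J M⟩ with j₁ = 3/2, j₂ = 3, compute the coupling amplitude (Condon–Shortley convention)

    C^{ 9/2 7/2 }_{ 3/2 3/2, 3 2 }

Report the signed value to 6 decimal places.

+√(2/3) = +0.816497

j₁+j₂−J=0  J+j₁−j₂=3  J−j₁+j₂=6  j₁+j₂+J+1=10
(j₁±m₁, j₂±m₂, J±M) = (3,0,5,1,8,1)
P² = 345600
sum k=0..0:
  [0] +1/720 = 1/720
S = 1/720
C² = P²·S² = 2/3 ; C = +0.816497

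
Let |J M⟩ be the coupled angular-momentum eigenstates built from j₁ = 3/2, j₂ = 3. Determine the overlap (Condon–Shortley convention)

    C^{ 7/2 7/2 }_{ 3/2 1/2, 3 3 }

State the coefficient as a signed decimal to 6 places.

-0.816497

√[8·1!2!5!/9! · 2!1!6!0!7!0!] = √(38400)
  +(−1)^1/∏(1,0,0,5,2,0)! = -1/240  (running -1/240)
⟨..|..⟩ = √(38400)·(-1/240) = -0.816497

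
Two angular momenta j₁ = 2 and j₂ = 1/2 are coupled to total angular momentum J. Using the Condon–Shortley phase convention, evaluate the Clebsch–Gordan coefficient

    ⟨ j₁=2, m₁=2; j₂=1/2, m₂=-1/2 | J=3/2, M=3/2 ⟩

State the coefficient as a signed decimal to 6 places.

+0.894427  (= +√(4/5))

√[4·1!3!0!/5! · 4!0!0!1!3!0!] = √(144/5)
  +(−1)^0/∏(0,1,0,0,3,0)! = 1/6  (running 1/6)
⟨..|..⟩ = √(144/5)·(1/6) = +0.894427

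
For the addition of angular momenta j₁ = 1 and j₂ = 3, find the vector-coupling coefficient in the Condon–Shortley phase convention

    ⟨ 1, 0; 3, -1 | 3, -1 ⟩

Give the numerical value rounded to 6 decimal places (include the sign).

triangle: 1!*1!*5!/8! = 120/40320
(j±m)!: 1!*1!*2!*4!*2!*4! = 2304
prefactor² = (2J+1)*Δ*N² = 48
  k=0: +1/(0!*1!*1!*2!*0!*3!) = 1/12
  k=1: −1/(1!*0!*0!*1!*1!*4!) = -1/24
Σ = 1/24  ⇒  CG² = 48*1/24² = 1/12
CG = +√(1/12) = +0.288675

+√(1/12) = +0.288675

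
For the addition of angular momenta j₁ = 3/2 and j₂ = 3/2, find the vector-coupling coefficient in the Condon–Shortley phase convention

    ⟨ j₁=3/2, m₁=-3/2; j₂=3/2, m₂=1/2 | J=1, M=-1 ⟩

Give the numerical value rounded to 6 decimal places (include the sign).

+0.547723  (= +√(3/10))

triangle: 2!*1!*1!/5! = 2/120
(j±m)!: 0!*3!*2!*1!*0!*2! = 24
prefactor² = (2J+1)*Δ*N² = 6/5
  k=2: +1/(2!*0!*1!*0!*0!*1!) = 1/2
Σ = 1/2  ⇒  CG² = 6/5*1/2² = 3/10
CG = +√(3/10) = +0.547723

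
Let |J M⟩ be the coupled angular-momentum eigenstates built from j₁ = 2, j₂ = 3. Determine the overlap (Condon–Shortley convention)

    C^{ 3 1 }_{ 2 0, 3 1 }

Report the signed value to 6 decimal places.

−√(3/20) ≈ -0.387298

j₁+j₂−J=2  J+j₁−j₂=2  J−j₁+j₂=4  j₁+j₂+J+1=9
(j₁±m₁, j₂±m₂, J±M) = (2,2,4,2,4,2)
P² = 256/15
sum k=0..2:
  [0] +1/96 = 1/96
  [1] −1/6 = -1/6
  [2] +1/16 = 1/16
S = -3/32
C² = P²·S² = 3/20 ; C = -0.387298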